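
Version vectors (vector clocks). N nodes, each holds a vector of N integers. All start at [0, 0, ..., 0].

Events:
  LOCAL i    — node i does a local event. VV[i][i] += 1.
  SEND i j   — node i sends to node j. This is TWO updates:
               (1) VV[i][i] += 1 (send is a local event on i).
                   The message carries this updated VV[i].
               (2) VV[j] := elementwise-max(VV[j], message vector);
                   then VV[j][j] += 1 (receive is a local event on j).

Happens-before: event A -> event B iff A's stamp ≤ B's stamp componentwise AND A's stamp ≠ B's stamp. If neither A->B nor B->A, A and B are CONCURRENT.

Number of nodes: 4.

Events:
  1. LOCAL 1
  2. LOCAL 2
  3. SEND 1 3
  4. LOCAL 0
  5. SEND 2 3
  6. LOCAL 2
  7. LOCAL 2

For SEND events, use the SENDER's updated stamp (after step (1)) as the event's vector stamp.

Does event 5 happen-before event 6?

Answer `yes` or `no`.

Answer: yes

Derivation:
Initial: VV[0]=[0, 0, 0, 0]
Initial: VV[1]=[0, 0, 0, 0]
Initial: VV[2]=[0, 0, 0, 0]
Initial: VV[3]=[0, 0, 0, 0]
Event 1: LOCAL 1: VV[1][1]++ -> VV[1]=[0, 1, 0, 0]
Event 2: LOCAL 2: VV[2][2]++ -> VV[2]=[0, 0, 1, 0]
Event 3: SEND 1->3: VV[1][1]++ -> VV[1]=[0, 2, 0, 0], msg_vec=[0, 2, 0, 0]; VV[3]=max(VV[3],msg_vec) then VV[3][3]++ -> VV[3]=[0, 2, 0, 1]
Event 4: LOCAL 0: VV[0][0]++ -> VV[0]=[1, 0, 0, 0]
Event 5: SEND 2->3: VV[2][2]++ -> VV[2]=[0, 0, 2, 0], msg_vec=[0, 0, 2, 0]; VV[3]=max(VV[3],msg_vec) then VV[3][3]++ -> VV[3]=[0, 2, 2, 2]
Event 6: LOCAL 2: VV[2][2]++ -> VV[2]=[0, 0, 3, 0]
Event 7: LOCAL 2: VV[2][2]++ -> VV[2]=[0, 0, 4, 0]
Event 5 stamp: [0, 0, 2, 0]
Event 6 stamp: [0, 0, 3, 0]
[0, 0, 2, 0] <= [0, 0, 3, 0]? True. Equal? False. Happens-before: True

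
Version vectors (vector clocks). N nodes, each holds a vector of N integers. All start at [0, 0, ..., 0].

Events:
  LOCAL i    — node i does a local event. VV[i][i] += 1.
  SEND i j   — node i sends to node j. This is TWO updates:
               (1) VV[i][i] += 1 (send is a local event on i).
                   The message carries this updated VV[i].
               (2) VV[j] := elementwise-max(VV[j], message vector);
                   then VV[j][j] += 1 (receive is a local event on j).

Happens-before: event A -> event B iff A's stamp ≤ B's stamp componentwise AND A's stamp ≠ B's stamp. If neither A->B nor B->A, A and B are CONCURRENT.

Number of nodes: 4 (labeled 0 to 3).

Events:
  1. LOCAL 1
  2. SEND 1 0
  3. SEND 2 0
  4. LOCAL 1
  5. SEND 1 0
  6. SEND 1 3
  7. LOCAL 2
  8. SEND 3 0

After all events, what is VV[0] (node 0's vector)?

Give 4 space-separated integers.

Answer: 4 5 1 2

Derivation:
Initial: VV[0]=[0, 0, 0, 0]
Initial: VV[1]=[0, 0, 0, 0]
Initial: VV[2]=[0, 0, 0, 0]
Initial: VV[3]=[0, 0, 0, 0]
Event 1: LOCAL 1: VV[1][1]++ -> VV[1]=[0, 1, 0, 0]
Event 2: SEND 1->0: VV[1][1]++ -> VV[1]=[0, 2, 0, 0], msg_vec=[0, 2, 0, 0]; VV[0]=max(VV[0],msg_vec) then VV[0][0]++ -> VV[0]=[1, 2, 0, 0]
Event 3: SEND 2->0: VV[2][2]++ -> VV[2]=[0, 0, 1, 0], msg_vec=[0, 0, 1, 0]; VV[0]=max(VV[0],msg_vec) then VV[0][0]++ -> VV[0]=[2, 2, 1, 0]
Event 4: LOCAL 1: VV[1][1]++ -> VV[1]=[0, 3, 0, 0]
Event 5: SEND 1->0: VV[1][1]++ -> VV[1]=[0, 4, 0, 0], msg_vec=[0, 4, 0, 0]; VV[0]=max(VV[0],msg_vec) then VV[0][0]++ -> VV[0]=[3, 4, 1, 0]
Event 6: SEND 1->3: VV[1][1]++ -> VV[1]=[0, 5, 0, 0], msg_vec=[0, 5, 0, 0]; VV[3]=max(VV[3],msg_vec) then VV[3][3]++ -> VV[3]=[0, 5, 0, 1]
Event 7: LOCAL 2: VV[2][2]++ -> VV[2]=[0, 0, 2, 0]
Event 8: SEND 3->0: VV[3][3]++ -> VV[3]=[0, 5, 0, 2], msg_vec=[0, 5, 0, 2]; VV[0]=max(VV[0],msg_vec) then VV[0][0]++ -> VV[0]=[4, 5, 1, 2]
Final vectors: VV[0]=[4, 5, 1, 2]; VV[1]=[0, 5, 0, 0]; VV[2]=[0, 0, 2, 0]; VV[3]=[0, 5, 0, 2]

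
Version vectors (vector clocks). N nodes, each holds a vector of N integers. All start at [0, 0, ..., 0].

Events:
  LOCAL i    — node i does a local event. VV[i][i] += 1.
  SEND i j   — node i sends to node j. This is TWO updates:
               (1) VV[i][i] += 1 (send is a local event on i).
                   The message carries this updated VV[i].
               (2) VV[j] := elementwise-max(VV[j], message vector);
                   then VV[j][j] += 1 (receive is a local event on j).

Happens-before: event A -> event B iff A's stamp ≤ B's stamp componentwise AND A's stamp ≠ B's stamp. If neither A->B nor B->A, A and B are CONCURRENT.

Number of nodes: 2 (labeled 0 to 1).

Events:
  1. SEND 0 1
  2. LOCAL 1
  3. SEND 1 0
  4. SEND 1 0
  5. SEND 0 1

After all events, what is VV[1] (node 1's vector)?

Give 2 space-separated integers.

Answer: 4 5

Derivation:
Initial: VV[0]=[0, 0]
Initial: VV[1]=[0, 0]
Event 1: SEND 0->1: VV[0][0]++ -> VV[0]=[1, 0], msg_vec=[1, 0]; VV[1]=max(VV[1],msg_vec) then VV[1][1]++ -> VV[1]=[1, 1]
Event 2: LOCAL 1: VV[1][1]++ -> VV[1]=[1, 2]
Event 3: SEND 1->0: VV[1][1]++ -> VV[1]=[1, 3], msg_vec=[1, 3]; VV[0]=max(VV[0],msg_vec) then VV[0][0]++ -> VV[0]=[2, 3]
Event 4: SEND 1->0: VV[1][1]++ -> VV[1]=[1, 4], msg_vec=[1, 4]; VV[0]=max(VV[0],msg_vec) then VV[0][0]++ -> VV[0]=[3, 4]
Event 5: SEND 0->1: VV[0][0]++ -> VV[0]=[4, 4], msg_vec=[4, 4]; VV[1]=max(VV[1],msg_vec) then VV[1][1]++ -> VV[1]=[4, 5]
Final vectors: VV[0]=[4, 4]; VV[1]=[4, 5]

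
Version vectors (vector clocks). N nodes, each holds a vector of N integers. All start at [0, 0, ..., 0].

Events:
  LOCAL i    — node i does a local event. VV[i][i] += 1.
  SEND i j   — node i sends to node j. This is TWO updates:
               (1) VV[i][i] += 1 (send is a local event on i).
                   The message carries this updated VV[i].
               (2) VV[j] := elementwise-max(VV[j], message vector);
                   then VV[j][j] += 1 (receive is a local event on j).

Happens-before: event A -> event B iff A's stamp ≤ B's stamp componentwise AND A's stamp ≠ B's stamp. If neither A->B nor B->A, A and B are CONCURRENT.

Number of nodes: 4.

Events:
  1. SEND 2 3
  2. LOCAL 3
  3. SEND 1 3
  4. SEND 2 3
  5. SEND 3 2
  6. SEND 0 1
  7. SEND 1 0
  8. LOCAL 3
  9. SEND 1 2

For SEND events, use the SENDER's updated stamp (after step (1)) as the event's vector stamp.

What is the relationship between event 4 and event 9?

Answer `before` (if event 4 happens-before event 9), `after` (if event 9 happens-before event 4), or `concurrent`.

Initial: VV[0]=[0, 0, 0, 0]
Initial: VV[1]=[0, 0, 0, 0]
Initial: VV[2]=[0, 0, 0, 0]
Initial: VV[3]=[0, 0, 0, 0]
Event 1: SEND 2->3: VV[2][2]++ -> VV[2]=[0, 0, 1, 0], msg_vec=[0, 0, 1, 0]; VV[3]=max(VV[3],msg_vec) then VV[3][3]++ -> VV[3]=[0, 0, 1, 1]
Event 2: LOCAL 3: VV[3][3]++ -> VV[3]=[0, 0, 1, 2]
Event 3: SEND 1->3: VV[1][1]++ -> VV[1]=[0, 1, 0, 0], msg_vec=[0, 1, 0, 0]; VV[3]=max(VV[3],msg_vec) then VV[3][3]++ -> VV[3]=[0, 1, 1, 3]
Event 4: SEND 2->3: VV[2][2]++ -> VV[2]=[0, 0, 2, 0], msg_vec=[0, 0, 2, 0]; VV[3]=max(VV[3],msg_vec) then VV[3][3]++ -> VV[3]=[0, 1, 2, 4]
Event 5: SEND 3->2: VV[3][3]++ -> VV[3]=[0, 1, 2, 5], msg_vec=[0, 1, 2, 5]; VV[2]=max(VV[2],msg_vec) then VV[2][2]++ -> VV[2]=[0, 1, 3, 5]
Event 6: SEND 0->1: VV[0][0]++ -> VV[0]=[1, 0, 0, 0], msg_vec=[1, 0, 0, 0]; VV[1]=max(VV[1],msg_vec) then VV[1][1]++ -> VV[1]=[1, 2, 0, 0]
Event 7: SEND 1->0: VV[1][1]++ -> VV[1]=[1, 3, 0, 0], msg_vec=[1, 3, 0, 0]; VV[0]=max(VV[0],msg_vec) then VV[0][0]++ -> VV[0]=[2, 3, 0, 0]
Event 8: LOCAL 3: VV[3][3]++ -> VV[3]=[0, 1, 2, 6]
Event 9: SEND 1->2: VV[1][1]++ -> VV[1]=[1, 4, 0, 0], msg_vec=[1, 4, 0, 0]; VV[2]=max(VV[2],msg_vec) then VV[2][2]++ -> VV[2]=[1, 4, 4, 5]
Event 4 stamp: [0, 0, 2, 0]
Event 9 stamp: [1, 4, 0, 0]
[0, 0, 2, 0] <= [1, 4, 0, 0]? False
[1, 4, 0, 0] <= [0, 0, 2, 0]? False
Relation: concurrent

Answer: concurrent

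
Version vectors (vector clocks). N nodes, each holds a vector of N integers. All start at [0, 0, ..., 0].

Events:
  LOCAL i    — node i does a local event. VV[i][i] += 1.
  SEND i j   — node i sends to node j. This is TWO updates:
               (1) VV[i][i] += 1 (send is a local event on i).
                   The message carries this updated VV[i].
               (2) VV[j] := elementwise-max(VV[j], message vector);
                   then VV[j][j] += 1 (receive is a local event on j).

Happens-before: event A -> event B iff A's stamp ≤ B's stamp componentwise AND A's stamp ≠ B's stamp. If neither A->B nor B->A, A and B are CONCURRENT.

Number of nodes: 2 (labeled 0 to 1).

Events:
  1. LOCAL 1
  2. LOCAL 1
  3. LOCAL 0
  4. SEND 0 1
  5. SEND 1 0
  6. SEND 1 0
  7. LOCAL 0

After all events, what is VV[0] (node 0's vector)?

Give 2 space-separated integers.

Answer: 5 5

Derivation:
Initial: VV[0]=[0, 0]
Initial: VV[1]=[0, 0]
Event 1: LOCAL 1: VV[1][1]++ -> VV[1]=[0, 1]
Event 2: LOCAL 1: VV[1][1]++ -> VV[1]=[0, 2]
Event 3: LOCAL 0: VV[0][0]++ -> VV[0]=[1, 0]
Event 4: SEND 0->1: VV[0][0]++ -> VV[0]=[2, 0], msg_vec=[2, 0]; VV[1]=max(VV[1],msg_vec) then VV[1][1]++ -> VV[1]=[2, 3]
Event 5: SEND 1->0: VV[1][1]++ -> VV[1]=[2, 4], msg_vec=[2, 4]; VV[0]=max(VV[0],msg_vec) then VV[0][0]++ -> VV[0]=[3, 4]
Event 6: SEND 1->0: VV[1][1]++ -> VV[1]=[2, 5], msg_vec=[2, 5]; VV[0]=max(VV[0],msg_vec) then VV[0][0]++ -> VV[0]=[4, 5]
Event 7: LOCAL 0: VV[0][0]++ -> VV[0]=[5, 5]
Final vectors: VV[0]=[5, 5]; VV[1]=[2, 5]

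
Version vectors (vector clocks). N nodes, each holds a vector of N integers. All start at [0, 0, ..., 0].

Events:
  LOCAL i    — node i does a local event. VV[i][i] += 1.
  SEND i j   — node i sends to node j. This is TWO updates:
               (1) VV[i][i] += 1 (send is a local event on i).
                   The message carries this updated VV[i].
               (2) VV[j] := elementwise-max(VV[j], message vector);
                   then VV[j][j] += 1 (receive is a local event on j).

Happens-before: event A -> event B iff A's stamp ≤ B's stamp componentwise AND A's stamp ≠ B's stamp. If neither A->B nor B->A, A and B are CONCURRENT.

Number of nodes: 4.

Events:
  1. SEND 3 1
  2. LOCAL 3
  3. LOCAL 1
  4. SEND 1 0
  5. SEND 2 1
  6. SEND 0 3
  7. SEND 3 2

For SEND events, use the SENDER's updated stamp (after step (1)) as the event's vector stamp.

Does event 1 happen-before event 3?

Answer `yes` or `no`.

Initial: VV[0]=[0, 0, 0, 0]
Initial: VV[1]=[0, 0, 0, 0]
Initial: VV[2]=[0, 0, 0, 0]
Initial: VV[3]=[0, 0, 0, 0]
Event 1: SEND 3->1: VV[3][3]++ -> VV[3]=[0, 0, 0, 1], msg_vec=[0, 0, 0, 1]; VV[1]=max(VV[1],msg_vec) then VV[1][1]++ -> VV[1]=[0, 1, 0, 1]
Event 2: LOCAL 3: VV[3][3]++ -> VV[3]=[0, 0, 0, 2]
Event 3: LOCAL 1: VV[1][1]++ -> VV[1]=[0, 2, 0, 1]
Event 4: SEND 1->0: VV[1][1]++ -> VV[1]=[0, 3, 0, 1], msg_vec=[0, 3, 0, 1]; VV[0]=max(VV[0],msg_vec) then VV[0][0]++ -> VV[0]=[1, 3, 0, 1]
Event 5: SEND 2->1: VV[2][2]++ -> VV[2]=[0, 0, 1, 0], msg_vec=[0, 0, 1, 0]; VV[1]=max(VV[1],msg_vec) then VV[1][1]++ -> VV[1]=[0, 4, 1, 1]
Event 6: SEND 0->3: VV[0][0]++ -> VV[0]=[2, 3, 0, 1], msg_vec=[2, 3, 0, 1]; VV[3]=max(VV[3],msg_vec) then VV[3][3]++ -> VV[3]=[2, 3, 0, 3]
Event 7: SEND 3->2: VV[3][3]++ -> VV[3]=[2, 3, 0, 4], msg_vec=[2, 3, 0, 4]; VV[2]=max(VV[2],msg_vec) then VV[2][2]++ -> VV[2]=[2, 3, 2, 4]
Event 1 stamp: [0, 0, 0, 1]
Event 3 stamp: [0, 2, 0, 1]
[0, 0, 0, 1] <= [0, 2, 0, 1]? True. Equal? False. Happens-before: True

Answer: yes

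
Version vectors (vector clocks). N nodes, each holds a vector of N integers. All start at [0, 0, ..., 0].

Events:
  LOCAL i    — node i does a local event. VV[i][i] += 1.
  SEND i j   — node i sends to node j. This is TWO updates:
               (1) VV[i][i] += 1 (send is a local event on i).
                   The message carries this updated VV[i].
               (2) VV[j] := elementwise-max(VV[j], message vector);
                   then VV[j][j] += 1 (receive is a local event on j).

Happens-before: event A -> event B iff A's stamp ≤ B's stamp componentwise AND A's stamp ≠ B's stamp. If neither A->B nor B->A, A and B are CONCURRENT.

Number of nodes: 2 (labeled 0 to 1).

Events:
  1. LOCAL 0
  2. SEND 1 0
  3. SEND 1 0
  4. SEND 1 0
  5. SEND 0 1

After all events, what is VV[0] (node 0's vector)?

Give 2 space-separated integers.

Answer: 5 3

Derivation:
Initial: VV[0]=[0, 0]
Initial: VV[1]=[0, 0]
Event 1: LOCAL 0: VV[0][0]++ -> VV[0]=[1, 0]
Event 2: SEND 1->0: VV[1][1]++ -> VV[1]=[0, 1], msg_vec=[0, 1]; VV[0]=max(VV[0],msg_vec) then VV[0][0]++ -> VV[0]=[2, 1]
Event 3: SEND 1->0: VV[1][1]++ -> VV[1]=[0, 2], msg_vec=[0, 2]; VV[0]=max(VV[0],msg_vec) then VV[0][0]++ -> VV[0]=[3, 2]
Event 4: SEND 1->0: VV[1][1]++ -> VV[1]=[0, 3], msg_vec=[0, 3]; VV[0]=max(VV[0],msg_vec) then VV[0][0]++ -> VV[0]=[4, 3]
Event 5: SEND 0->1: VV[0][0]++ -> VV[0]=[5, 3], msg_vec=[5, 3]; VV[1]=max(VV[1],msg_vec) then VV[1][1]++ -> VV[1]=[5, 4]
Final vectors: VV[0]=[5, 3]; VV[1]=[5, 4]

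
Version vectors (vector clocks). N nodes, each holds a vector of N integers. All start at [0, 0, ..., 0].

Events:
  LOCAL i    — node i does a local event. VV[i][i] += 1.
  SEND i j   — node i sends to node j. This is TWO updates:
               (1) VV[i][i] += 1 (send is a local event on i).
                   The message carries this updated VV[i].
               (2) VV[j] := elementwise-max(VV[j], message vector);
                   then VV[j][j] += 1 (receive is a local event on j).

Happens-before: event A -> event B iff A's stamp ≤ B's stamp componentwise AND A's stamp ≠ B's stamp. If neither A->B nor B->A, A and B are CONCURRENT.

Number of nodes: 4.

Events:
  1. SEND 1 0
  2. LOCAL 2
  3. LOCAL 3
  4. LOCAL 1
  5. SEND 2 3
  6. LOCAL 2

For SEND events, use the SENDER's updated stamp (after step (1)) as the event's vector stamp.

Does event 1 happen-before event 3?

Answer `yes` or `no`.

Answer: no

Derivation:
Initial: VV[0]=[0, 0, 0, 0]
Initial: VV[1]=[0, 0, 0, 0]
Initial: VV[2]=[0, 0, 0, 0]
Initial: VV[3]=[0, 0, 0, 0]
Event 1: SEND 1->0: VV[1][1]++ -> VV[1]=[0, 1, 0, 0], msg_vec=[0, 1, 0, 0]; VV[0]=max(VV[0],msg_vec) then VV[0][0]++ -> VV[0]=[1, 1, 0, 0]
Event 2: LOCAL 2: VV[2][2]++ -> VV[2]=[0, 0, 1, 0]
Event 3: LOCAL 3: VV[3][3]++ -> VV[3]=[0, 0, 0, 1]
Event 4: LOCAL 1: VV[1][1]++ -> VV[1]=[0, 2, 0, 0]
Event 5: SEND 2->3: VV[2][2]++ -> VV[2]=[0, 0, 2, 0], msg_vec=[0, 0, 2, 0]; VV[3]=max(VV[3],msg_vec) then VV[3][3]++ -> VV[3]=[0, 0, 2, 2]
Event 6: LOCAL 2: VV[2][2]++ -> VV[2]=[0, 0, 3, 0]
Event 1 stamp: [0, 1, 0, 0]
Event 3 stamp: [0, 0, 0, 1]
[0, 1, 0, 0] <= [0, 0, 0, 1]? False. Equal? False. Happens-before: False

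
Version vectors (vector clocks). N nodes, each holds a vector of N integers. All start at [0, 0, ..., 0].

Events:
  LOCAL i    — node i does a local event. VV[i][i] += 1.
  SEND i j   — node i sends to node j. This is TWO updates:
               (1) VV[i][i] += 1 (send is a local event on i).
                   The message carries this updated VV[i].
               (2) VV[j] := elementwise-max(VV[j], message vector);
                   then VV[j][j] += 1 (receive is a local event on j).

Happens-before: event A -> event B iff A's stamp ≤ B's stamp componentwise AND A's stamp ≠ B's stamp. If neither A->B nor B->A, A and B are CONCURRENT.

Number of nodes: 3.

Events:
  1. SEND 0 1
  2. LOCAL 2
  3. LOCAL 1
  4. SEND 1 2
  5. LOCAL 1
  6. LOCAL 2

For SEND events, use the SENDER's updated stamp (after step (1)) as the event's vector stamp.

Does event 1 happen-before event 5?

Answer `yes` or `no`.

Answer: yes

Derivation:
Initial: VV[0]=[0, 0, 0]
Initial: VV[1]=[0, 0, 0]
Initial: VV[2]=[0, 0, 0]
Event 1: SEND 0->1: VV[0][0]++ -> VV[0]=[1, 0, 0], msg_vec=[1, 0, 0]; VV[1]=max(VV[1],msg_vec) then VV[1][1]++ -> VV[1]=[1, 1, 0]
Event 2: LOCAL 2: VV[2][2]++ -> VV[2]=[0, 0, 1]
Event 3: LOCAL 1: VV[1][1]++ -> VV[1]=[1, 2, 0]
Event 4: SEND 1->2: VV[1][1]++ -> VV[1]=[1, 3, 0], msg_vec=[1, 3, 0]; VV[2]=max(VV[2],msg_vec) then VV[2][2]++ -> VV[2]=[1, 3, 2]
Event 5: LOCAL 1: VV[1][1]++ -> VV[1]=[1, 4, 0]
Event 6: LOCAL 2: VV[2][2]++ -> VV[2]=[1, 3, 3]
Event 1 stamp: [1, 0, 0]
Event 5 stamp: [1, 4, 0]
[1, 0, 0] <= [1, 4, 0]? True. Equal? False. Happens-before: True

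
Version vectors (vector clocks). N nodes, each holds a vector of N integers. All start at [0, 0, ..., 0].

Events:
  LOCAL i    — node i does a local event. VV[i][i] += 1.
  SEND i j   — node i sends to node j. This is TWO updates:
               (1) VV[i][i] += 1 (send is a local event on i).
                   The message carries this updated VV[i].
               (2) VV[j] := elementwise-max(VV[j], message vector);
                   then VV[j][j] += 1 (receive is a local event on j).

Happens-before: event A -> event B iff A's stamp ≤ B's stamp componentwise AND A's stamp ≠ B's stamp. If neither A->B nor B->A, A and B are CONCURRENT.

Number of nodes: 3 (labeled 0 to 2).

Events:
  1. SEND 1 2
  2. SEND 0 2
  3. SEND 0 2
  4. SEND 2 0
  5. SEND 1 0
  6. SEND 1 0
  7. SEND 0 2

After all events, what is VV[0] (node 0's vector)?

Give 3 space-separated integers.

Answer: 6 3 4

Derivation:
Initial: VV[0]=[0, 0, 0]
Initial: VV[1]=[0, 0, 0]
Initial: VV[2]=[0, 0, 0]
Event 1: SEND 1->2: VV[1][1]++ -> VV[1]=[0, 1, 0], msg_vec=[0, 1, 0]; VV[2]=max(VV[2],msg_vec) then VV[2][2]++ -> VV[2]=[0, 1, 1]
Event 2: SEND 0->2: VV[0][0]++ -> VV[0]=[1, 0, 0], msg_vec=[1, 0, 0]; VV[2]=max(VV[2],msg_vec) then VV[2][2]++ -> VV[2]=[1, 1, 2]
Event 3: SEND 0->2: VV[0][0]++ -> VV[0]=[2, 0, 0], msg_vec=[2, 0, 0]; VV[2]=max(VV[2],msg_vec) then VV[2][2]++ -> VV[2]=[2, 1, 3]
Event 4: SEND 2->0: VV[2][2]++ -> VV[2]=[2, 1, 4], msg_vec=[2, 1, 4]; VV[0]=max(VV[0],msg_vec) then VV[0][0]++ -> VV[0]=[3, 1, 4]
Event 5: SEND 1->0: VV[1][1]++ -> VV[1]=[0, 2, 0], msg_vec=[0, 2, 0]; VV[0]=max(VV[0],msg_vec) then VV[0][0]++ -> VV[0]=[4, 2, 4]
Event 6: SEND 1->0: VV[1][1]++ -> VV[1]=[0, 3, 0], msg_vec=[0, 3, 0]; VV[0]=max(VV[0],msg_vec) then VV[0][0]++ -> VV[0]=[5, 3, 4]
Event 7: SEND 0->2: VV[0][0]++ -> VV[0]=[6, 3, 4], msg_vec=[6, 3, 4]; VV[2]=max(VV[2],msg_vec) then VV[2][2]++ -> VV[2]=[6, 3, 5]
Final vectors: VV[0]=[6, 3, 4]; VV[1]=[0, 3, 0]; VV[2]=[6, 3, 5]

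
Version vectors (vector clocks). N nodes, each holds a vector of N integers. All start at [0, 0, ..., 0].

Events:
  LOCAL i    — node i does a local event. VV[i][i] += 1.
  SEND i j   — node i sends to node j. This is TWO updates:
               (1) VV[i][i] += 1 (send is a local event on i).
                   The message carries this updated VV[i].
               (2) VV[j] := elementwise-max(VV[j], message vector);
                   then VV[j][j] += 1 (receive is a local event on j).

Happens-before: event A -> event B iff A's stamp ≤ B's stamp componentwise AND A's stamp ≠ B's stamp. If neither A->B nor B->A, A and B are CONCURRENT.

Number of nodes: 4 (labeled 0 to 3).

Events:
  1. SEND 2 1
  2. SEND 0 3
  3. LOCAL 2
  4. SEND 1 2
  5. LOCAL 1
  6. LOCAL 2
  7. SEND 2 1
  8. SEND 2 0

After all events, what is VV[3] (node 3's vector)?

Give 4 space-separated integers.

Initial: VV[0]=[0, 0, 0, 0]
Initial: VV[1]=[0, 0, 0, 0]
Initial: VV[2]=[0, 0, 0, 0]
Initial: VV[3]=[0, 0, 0, 0]
Event 1: SEND 2->1: VV[2][2]++ -> VV[2]=[0, 0, 1, 0], msg_vec=[0, 0, 1, 0]; VV[1]=max(VV[1],msg_vec) then VV[1][1]++ -> VV[1]=[0, 1, 1, 0]
Event 2: SEND 0->3: VV[0][0]++ -> VV[0]=[1, 0, 0, 0], msg_vec=[1, 0, 0, 0]; VV[3]=max(VV[3],msg_vec) then VV[3][3]++ -> VV[3]=[1, 0, 0, 1]
Event 3: LOCAL 2: VV[2][2]++ -> VV[2]=[0, 0, 2, 0]
Event 4: SEND 1->2: VV[1][1]++ -> VV[1]=[0, 2, 1, 0], msg_vec=[0, 2, 1, 0]; VV[2]=max(VV[2],msg_vec) then VV[2][2]++ -> VV[2]=[0, 2, 3, 0]
Event 5: LOCAL 1: VV[1][1]++ -> VV[1]=[0, 3, 1, 0]
Event 6: LOCAL 2: VV[2][2]++ -> VV[2]=[0, 2, 4, 0]
Event 7: SEND 2->1: VV[2][2]++ -> VV[2]=[0, 2, 5, 0], msg_vec=[0, 2, 5, 0]; VV[1]=max(VV[1],msg_vec) then VV[1][1]++ -> VV[1]=[0, 4, 5, 0]
Event 8: SEND 2->0: VV[2][2]++ -> VV[2]=[0, 2, 6, 0], msg_vec=[0, 2, 6, 0]; VV[0]=max(VV[0],msg_vec) then VV[0][0]++ -> VV[0]=[2, 2, 6, 0]
Final vectors: VV[0]=[2, 2, 6, 0]; VV[1]=[0, 4, 5, 0]; VV[2]=[0, 2, 6, 0]; VV[3]=[1, 0, 0, 1]

Answer: 1 0 0 1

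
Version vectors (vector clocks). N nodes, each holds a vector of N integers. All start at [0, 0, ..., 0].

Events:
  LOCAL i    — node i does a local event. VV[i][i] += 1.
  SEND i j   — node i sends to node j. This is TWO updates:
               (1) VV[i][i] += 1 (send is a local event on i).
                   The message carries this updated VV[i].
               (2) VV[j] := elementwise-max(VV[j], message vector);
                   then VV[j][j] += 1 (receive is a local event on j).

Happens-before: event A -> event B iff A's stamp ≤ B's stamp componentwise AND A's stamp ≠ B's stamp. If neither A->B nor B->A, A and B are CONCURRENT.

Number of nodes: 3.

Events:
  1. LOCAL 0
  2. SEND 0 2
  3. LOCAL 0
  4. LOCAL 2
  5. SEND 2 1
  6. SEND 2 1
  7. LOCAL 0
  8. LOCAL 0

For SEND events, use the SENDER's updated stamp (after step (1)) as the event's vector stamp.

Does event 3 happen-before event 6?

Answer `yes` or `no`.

Answer: no

Derivation:
Initial: VV[0]=[0, 0, 0]
Initial: VV[1]=[0, 0, 0]
Initial: VV[2]=[0, 0, 0]
Event 1: LOCAL 0: VV[0][0]++ -> VV[0]=[1, 0, 0]
Event 2: SEND 0->2: VV[0][0]++ -> VV[0]=[2, 0, 0], msg_vec=[2, 0, 0]; VV[2]=max(VV[2],msg_vec) then VV[2][2]++ -> VV[2]=[2, 0, 1]
Event 3: LOCAL 0: VV[0][0]++ -> VV[0]=[3, 0, 0]
Event 4: LOCAL 2: VV[2][2]++ -> VV[2]=[2, 0, 2]
Event 5: SEND 2->1: VV[2][2]++ -> VV[2]=[2, 0, 3], msg_vec=[2, 0, 3]; VV[1]=max(VV[1],msg_vec) then VV[1][1]++ -> VV[1]=[2, 1, 3]
Event 6: SEND 2->1: VV[2][2]++ -> VV[2]=[2, 0, 4], msg_vec=[2, 0, 4]; VV[1]=max(VV[1],msg_vec) then VV[1][1]++ -> VV[1]=[2, 2, 4]
Event 7: LOCAL 0: VV[0][0]++ -> VV[0]=[4, 0, 0]
Event 8: LOCAL 0: VV[0][0]++ -> VV[0]=[5, 0, 0]
Event 3 stamp: [3, 0, 0]
Event 6 stamp: [2, 0, 4]
[3, 0, 0] <= [2, 0, 4]? False. Equal? False. Happens-before: False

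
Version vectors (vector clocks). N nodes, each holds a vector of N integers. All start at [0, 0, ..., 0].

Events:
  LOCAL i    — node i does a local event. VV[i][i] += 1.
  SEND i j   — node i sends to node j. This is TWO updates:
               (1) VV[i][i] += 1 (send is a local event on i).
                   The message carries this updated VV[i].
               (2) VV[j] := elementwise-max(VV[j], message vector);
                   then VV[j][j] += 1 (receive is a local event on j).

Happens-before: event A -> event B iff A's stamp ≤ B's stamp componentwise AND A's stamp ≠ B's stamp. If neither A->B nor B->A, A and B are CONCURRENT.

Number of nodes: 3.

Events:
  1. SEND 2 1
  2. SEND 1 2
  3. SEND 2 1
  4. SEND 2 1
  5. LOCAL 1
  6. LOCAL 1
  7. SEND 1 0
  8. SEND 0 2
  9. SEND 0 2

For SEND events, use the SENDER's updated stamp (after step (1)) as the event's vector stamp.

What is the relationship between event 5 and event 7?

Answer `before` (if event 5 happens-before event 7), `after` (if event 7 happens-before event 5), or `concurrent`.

Initial: VV[0]=[0, 0, 0]
Initial: VV[1]=[0, 0, 0]
Initial: VV[2]=[0, 0, 0]
Event 1: SEND 2->1: VV[2][2]++ -> VV[2]=[0, 0, 1], msg_vec=[0, 0, 1]; VV[1]=max(VV[1],msg_vec) then VV[1][1]++ -> VV[1]=[0, 1, 1]
Event 2: SEND 1->2: VV[1][1]++ -> VV[1]=[0, 2, 1], msg_vec=[0, 2, 1]; VV[2]=max(VV[2],msg_vec) then VV[2][2]++ -> VV[2]=[0, 2, 2]
Event 3: SEND 2->1: VV[2][2]++ -> VV[2]=[0, 2, 3], msg_vec=[0, 2, 3]; VV[1]=max(VV[1],msg_vec) then VV[1][1]++ -> VV[1]=[0, 3, 3]
Event 4: SEND 2->1: VV[2][2]++ -> VV[2]=[0, 2, 4], msg_vec=[0, 2, 4]; VV[1]=max(VV[1],msg_vec) then VV[1][1]++ -> VV[1]=[0, 4, 4]
Event 5: LOCAL 1: VV[1][1]++ -> VV[1]=[0, 5, 4]
Event 6: LOCAL 1: VV[1][1]++ -> VV[1]=[0, 6, 4]
Event 7: SEND 1->0: VV[1][1]++ -> VV[1]=[0, 7, 4], msg_vec=[0, 7, 4]; VV[0]=max(VV[0],msg_vec) then VV[0][0]++ -> VV[0]=[1, 7, 4]
Event 8: SEND 0->2: VV[0][0]++ -> VV[0]=[2, 7, 4], msg_vec=[2, 7, 4]; VV[2]=max(VV[2],msg_vec) then VV[2][2]++ -> VV[2]=[2, 7, 5]
Event 9: SEND 0->2: VV[0][0]++ -> VV[0]=[3, 7, 4], msg_vec=[3, 7, 4]; VV[2]=max(VV[2],msg_vec) then VV[2][2]++ -> VV[2]=[3, 7, 6]
Event 5 stamp: [0, 5, 4]
Event 7 stamp: [0, 7, 4]
[0, 5, 4] <= [0, 7, 4]? True
[0, 7, 4] <= [0, 5, 4]? False
Relation: before

Answer: before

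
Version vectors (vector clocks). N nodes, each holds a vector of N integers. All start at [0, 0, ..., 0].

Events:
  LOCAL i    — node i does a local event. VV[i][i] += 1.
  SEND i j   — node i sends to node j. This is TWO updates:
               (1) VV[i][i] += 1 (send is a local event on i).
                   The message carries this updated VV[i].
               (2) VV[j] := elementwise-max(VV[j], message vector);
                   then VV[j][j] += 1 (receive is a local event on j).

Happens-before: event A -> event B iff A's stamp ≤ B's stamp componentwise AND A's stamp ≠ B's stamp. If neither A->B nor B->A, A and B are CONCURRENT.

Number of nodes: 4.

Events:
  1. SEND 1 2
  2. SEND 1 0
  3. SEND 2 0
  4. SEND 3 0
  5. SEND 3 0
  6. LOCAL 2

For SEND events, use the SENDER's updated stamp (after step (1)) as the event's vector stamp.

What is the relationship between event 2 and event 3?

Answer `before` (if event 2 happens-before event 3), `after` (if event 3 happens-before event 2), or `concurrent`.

Answer: concurrent

Derivation:
Initial: VV[0]=[0, 0, 0, 0]
Initial: VV[1]=[0, 0, 0, 0]
Initial: VV[2]=[0, 0, 0, 0]
Initial: VV[3]=[0, 0, 0, 0]
Event 1: SEND 1->2: VV[1][1]++ -> VV[1]=[0, 1, 0, 0], msg_vec=[0, 1, 0, 0]; VV[2]=max(VV[2],msg_vec) then VV[2][2]++ -> VV[2]=[0, 1, 1, 0]
Event 2: SEND 1->0: VV[1][1]++ -> VV[1]=[0, 2, 0, 0], msg_vec=[0, 2, 0, 0]; VV[0]=max(VV[0],msg_vec) then VV[0][0]++ -> VV[0]=[1, 2, 0, 0]
Event 3: SEND 2->0: VV[2][2]++ -> VV[2]=[0, 1, 2, 0], msg_vec=[0, 1, 2, 0]; VV[0]=max(VV[0],msg_vec) then VV[0][0]++ -> VV[0]=[2, 2, 2, 0]
Event 4: SEND 3->0: VV[3][3]++ -> VV[3]=[0, 0, 0, 1], msg_vec=[0, 0, 0, 1]; VV[0]=max(VV[0],msg_vec) then VV[0][0]++ -> VV[0]=[3, 2, 2, 1]
Event 5: SEND 3->0: VV[3][3]++ -> VV[3]=[0, 0, 0, 2], msg_vec=[0, 0, 0, 2]; VV[0]=max(VV[0],msg_vec) then VV[0][0]++ -> VV[0]=[4, 2, 2, 2]
Event 6: LOCAL 2: VV[2][2]++ -> VV[2]=[0, 1, 3, 0]
Event 2 stamp: [0, 2, 0, 0]
Event 3 stamp: [0, 1, 2, 0]
[0, 2, 0, 0] <= [0, 1, 2, 0]? False
[0, 1, 2, 0] <= [0, 2, 0, 0]? False
Relation: concurrent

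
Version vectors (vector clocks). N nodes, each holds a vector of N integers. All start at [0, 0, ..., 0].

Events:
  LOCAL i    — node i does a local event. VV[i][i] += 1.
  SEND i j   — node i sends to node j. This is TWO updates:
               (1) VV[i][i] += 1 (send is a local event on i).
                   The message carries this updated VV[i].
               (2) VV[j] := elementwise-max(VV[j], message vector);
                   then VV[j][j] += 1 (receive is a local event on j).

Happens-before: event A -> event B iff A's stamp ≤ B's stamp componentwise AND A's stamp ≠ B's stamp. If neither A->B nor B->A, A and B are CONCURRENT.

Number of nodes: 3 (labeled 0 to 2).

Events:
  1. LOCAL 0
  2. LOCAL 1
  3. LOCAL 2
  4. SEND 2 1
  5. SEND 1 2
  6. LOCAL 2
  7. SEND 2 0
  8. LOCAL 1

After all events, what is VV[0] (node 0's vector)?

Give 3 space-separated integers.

Initial: VV[0]=[0, 0, 0]
Initial: VV[1]=[0, 0, 0]
Initial: VV[2]=[0, 0, 0]
Event 1: LOCAL 0: VV[0][0]++ -> VV[0]=[1, 0, 0]
Event 2: LOCAL 1: VV[1][1]++ -> VV[1]=[0, 1, 0]
Event 3: LOCAL 2: VV[2][2]++ -> VV[2]=[0, 0, 1]
Event 4: SEND 2->1: VV[2][2]++ -> VV[2]=[0, 0, 2], msg_vec=[0, 0, 2]; VV[1]=max(VV[1],msg_vec) then VV[1][1]++ -> VV[1]=[0, 2, 2]
Event 5: SEND 1->2: VV[1][1]++ -> VV[1]=[0, 3, 2], msg_vec=[0, 3, 2]; VV[2]=max(VV[2],msg_vec) then VV[2][2]++ -> VV[2]=[0, 3, 3]
Event 6: LOCAL 2: VV[2][2]++ -> VV[2]=[0, 3, 4]
Event 7: SEND 2->0: VV[2][2]++ -> VV[2]=[0, 3, 5], msg_vec=[0, 3, 5]; VV[0]=max(VV[0],msg_vec) then VV[0][0]++ -> VV[0]=[2, 3, 5]
Event 8: LOCAL 1: VV[1][1]++ -> VV[1]=[0, 4, 2]
Final vectors: VV[0]=[2, 3, 5]; VV[1]=[0, 4, 2]; VV[2]=[0, 3, 5]

Answer: 2 3 5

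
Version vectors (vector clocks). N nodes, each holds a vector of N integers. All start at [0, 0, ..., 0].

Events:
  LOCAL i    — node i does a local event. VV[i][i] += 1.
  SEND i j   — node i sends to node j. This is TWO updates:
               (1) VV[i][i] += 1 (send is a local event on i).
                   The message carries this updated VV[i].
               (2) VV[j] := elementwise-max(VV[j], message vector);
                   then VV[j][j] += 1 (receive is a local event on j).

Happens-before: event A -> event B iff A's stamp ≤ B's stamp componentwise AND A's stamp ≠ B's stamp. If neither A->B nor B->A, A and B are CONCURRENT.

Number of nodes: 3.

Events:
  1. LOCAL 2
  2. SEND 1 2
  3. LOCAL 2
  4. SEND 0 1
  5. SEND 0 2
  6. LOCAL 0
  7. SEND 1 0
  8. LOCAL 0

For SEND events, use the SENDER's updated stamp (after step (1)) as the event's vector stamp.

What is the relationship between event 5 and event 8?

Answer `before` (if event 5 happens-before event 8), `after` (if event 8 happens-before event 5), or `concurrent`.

Answer: before

Derivation:
Initial: VV[0]=[0, 0, 0]
Initial: VV[1]=[0, 0, 0]
Initial: VV[2]=[0, 0, 0]
Event 1: LOCAL 2: VV[2][2]++ -> VV[2]=[0, 0, 1]
Event 2: SEND 1->2: VV[1][1]++ -> VV[1]=[0, 1, 0], msg_vec=[0, 1, 0]; VV[2]=max(VV[2],msg_vec) then VV[2][2]++ -> VV[2]=[0, 1, 2]
Event 3: LOCAL 2: VV[2][2]++ -> VV[2]=[0, 1, 3]
Event 4: SEND 0->1: VV[0][0]++ -> VV[0]=[1, 0, 0], msg_vec=[1, 0, 0]; VV[1]=max(VV[1],msg_vec) then VV[1][1]++ -> VV[1]=[1, 2, 0]
Event 5: SEND 0->2: VV[0][0]++ -> VV[0]=[2, 0, 0], msg_vec=[2, 0, 0]; VV[2]=max(VV[2],msg_vec) then VV[2][2]++ -> VV[2]=[2, 1, 4]
Event 6: LOCAL 0: VV[0][0]++ -> VV[0]=[3, 0, 0]
Event 7: SEND 1->0: VV[1][1]++ -> VV[1]=[1, 3, 0], msg_vec=[1, 3, 0]; VV[0]=max(VV[0],msg_vec) then VV[0][0]++ -> VV[0]=[4, 3, 0]
Event 8: LOCAL 0: VV[0][0]++ -> VV[0]=[5, 3, 0]
Event 5 stamp: [2, 0, 0]
Event 8 stamp: [5, 3, 0]
[2, 0, 0] <= [5, 3, 0]? True
[5, 3, 0] <= [2, 0, 0]? False
Relation: before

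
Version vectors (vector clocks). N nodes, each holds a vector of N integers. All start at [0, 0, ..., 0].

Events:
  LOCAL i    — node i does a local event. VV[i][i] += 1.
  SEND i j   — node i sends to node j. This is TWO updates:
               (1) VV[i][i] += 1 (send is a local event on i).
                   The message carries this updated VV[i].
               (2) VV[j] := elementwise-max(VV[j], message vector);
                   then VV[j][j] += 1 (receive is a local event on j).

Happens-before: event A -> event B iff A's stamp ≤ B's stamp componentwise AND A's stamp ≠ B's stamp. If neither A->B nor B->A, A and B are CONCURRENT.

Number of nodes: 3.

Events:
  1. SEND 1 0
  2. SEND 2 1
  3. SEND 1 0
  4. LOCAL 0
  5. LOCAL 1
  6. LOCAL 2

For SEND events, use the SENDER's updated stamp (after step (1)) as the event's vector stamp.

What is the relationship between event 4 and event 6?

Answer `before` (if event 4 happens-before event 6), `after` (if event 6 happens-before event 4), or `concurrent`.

Answer: concurrent

Derivation:
Initial: VV[0]=[0, 0, 0]
Initial: VV[1]=[0, 0, 0]
Initial: VV[2]=[0, 0, 0]
Event 1: SEND 1->0: VV[1][1]++ -> VV[1]=[0, 1, 0], msg_vec=[0, 1, 0]; VV[0]=max(VV[0],msg_vec) then VV[0][0]++ -> VV[0]=[1, 1, 0]
Event 2: SEND 2->1: VV[2][2]++ -> VV[2]=[0, 0, 1], msg_vec=[0, 0, 1]; VV[1]=max(VV[1],msg_vec) then VV[1][1]++ -> VV[1]=[0, 2, 1]
Event 3: SEND 1->0: VV[1][1]++ -> VV[1]=[0, 3, 1], msg_vec=[0, 3, 1]; VV[0]=max(VV[0],msg_vec) then VV[0][0]++ -> VV[0]=[2, 3, 1]
Event 4: LOCAL 0: VV[0][0]++ -> VV[0]=[3, 3, 1]
Event 5: LOCAL 1: VV[1][1]++ -> VV[1]=[0, 4, 1]
Event 6: LOCAL 2: VV[2][2]++ -> VV[2]=[0, 0, 2]
Event 4 stamp: [3, 3, 1]
Event 6 stamp: [0, 0, 2]
[3, 3, 1] <= [0, 0, 2]? False
[0, 0, 2] <= [3, 3, 1]? False
Relation: concurrent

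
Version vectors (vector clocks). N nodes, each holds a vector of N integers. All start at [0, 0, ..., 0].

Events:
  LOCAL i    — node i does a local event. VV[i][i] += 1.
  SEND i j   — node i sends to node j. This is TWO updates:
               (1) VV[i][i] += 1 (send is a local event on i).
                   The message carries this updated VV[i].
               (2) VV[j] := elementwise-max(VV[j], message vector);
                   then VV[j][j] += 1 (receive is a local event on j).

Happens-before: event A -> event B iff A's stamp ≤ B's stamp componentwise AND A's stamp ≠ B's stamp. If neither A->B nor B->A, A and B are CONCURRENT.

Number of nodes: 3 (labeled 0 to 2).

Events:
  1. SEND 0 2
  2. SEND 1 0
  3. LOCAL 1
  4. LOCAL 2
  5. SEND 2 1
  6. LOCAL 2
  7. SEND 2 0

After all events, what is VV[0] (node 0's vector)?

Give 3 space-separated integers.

Initial: VV[0]=[0, 0, 0]
Initial: VV[1]=[0, 0, 0]
Initial: VV[2]=[0, 0, 0]
Event 1: SEND 0->2: VV[0][0]++ -> VV[0]=[1, 0, 0], msg_vec=[1, 0, 0]; VV[2]=max(VV[2],msg_vec) then VV[2][2]++ -> VV[2]=[1, 0, 1]
Event 2: SEND 1->0: VV[1][1]++ -> VV[1]=[0, 1, 0], msg_vec=[0, 1, 0]; VV[0]=max(VV[0],msg_vec) then VV[0][0]++ -> VV[0]=[2, 1, 0]
Event 3: LOCAL 1: VV[1][1]++ -> VV[1]=[0, 2, 0]
Event 4: LOCAL 2: VV[2][2]++ -> VV[2]=[1, 0, 2]
Event 5: SEND 2->1: VV[2][2]++ -> VV[2]=[1, 0, 3], msg_vec=[1, 0, 3]; VV[1]=max(VV[1],msg_vec) then VV[1][1]++ -> VV[1]=[1, 3, 3]
Event 6: LOCAL 2: VV[2][2]++ -> VV[2]=[1, 0, 4]
Event 7: SEND 2->0: VV[2][2]++ -> VV[2]=[1, 0, 5], msg_vec=[1, 0, 5]; VV[0]=max(VV[0],msg_vec) then VV[0][0]++ -> VV[0]=[3, 1, 5]
Final vectors: VV[0]=[3, 1, 5]; VV[1]=[1, 3, 3]; VV[2]=[1, 0, 5]

Answer: 3 1 5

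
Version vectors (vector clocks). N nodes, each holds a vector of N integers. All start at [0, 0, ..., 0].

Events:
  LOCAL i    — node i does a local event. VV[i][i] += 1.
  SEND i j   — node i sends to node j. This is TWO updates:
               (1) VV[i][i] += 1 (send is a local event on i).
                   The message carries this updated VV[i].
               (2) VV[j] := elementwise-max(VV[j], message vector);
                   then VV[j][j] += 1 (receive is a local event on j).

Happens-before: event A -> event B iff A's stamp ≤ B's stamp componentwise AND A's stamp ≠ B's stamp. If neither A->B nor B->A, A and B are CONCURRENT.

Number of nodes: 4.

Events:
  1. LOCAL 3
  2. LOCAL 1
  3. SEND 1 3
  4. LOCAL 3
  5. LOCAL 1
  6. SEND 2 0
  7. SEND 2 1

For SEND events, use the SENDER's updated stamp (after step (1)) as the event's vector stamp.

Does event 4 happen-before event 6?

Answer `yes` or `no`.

Initial: VV[0]=[0, 0, 0, 0]
Initial: VV[1]=[0, 0, 0, 0]
Initial: VV[2]=[0, 0, 0, 0]
Initial: VV[3]=[0, 0, 0, 0]
Event 1: LOCAL 3: VV[3][3]++ -> VV[3]=[0, 0, 0, 1]
Event 2: LOCAL 1: VV[1][1]++ -> VV[1]=[0, 1, 0, 0]
Event 3: SEND 1->3: VV[1][1]++ -> VV[1]=[0, 2, 0, 0], msg_vec=[0, 2, 0, 0]; VV[3]=max(VV[3],msg_vec) then VV[3][3]++ -> VV[3]=[0, 2, 0, 2]
Event 4: LOCAL 3: VV[3][3]++ -> VV[3]=[0, 2, 0, 3]
Event 5: LOCAL 1: VV[1][1]++ -> VV[1]=[0, 3, 0, 0]
Event 6: SEND 2->0: VV[2][2]++ -> VV[2]=[0, 0, 1, 0], msg_vec=[0, 0, 1, 0]; VV[0]=max(VV[0],msg_vec) then VV[0][0]++ -> VV[0]=[1, 0, 1, 0]
Event 7: SEND 2->1: VV[2][2]++ -> VV[2]=[0, 0, 2, 0], msg_vec=[0, 0, 2, 0]; VV[1]=max(VV[1],msg_vec) then VV[1][1]++ -> VV[1]=[0, 4, 2, 0]
Event 4 stamp: [0, 2, 0, 3]
Event 6 stamp: [0, 0, 1, 0]
[0, 2, 0, 3] <= [0, 0, 1, 0]? False. Equal? False. Happens-before: False

Answer: no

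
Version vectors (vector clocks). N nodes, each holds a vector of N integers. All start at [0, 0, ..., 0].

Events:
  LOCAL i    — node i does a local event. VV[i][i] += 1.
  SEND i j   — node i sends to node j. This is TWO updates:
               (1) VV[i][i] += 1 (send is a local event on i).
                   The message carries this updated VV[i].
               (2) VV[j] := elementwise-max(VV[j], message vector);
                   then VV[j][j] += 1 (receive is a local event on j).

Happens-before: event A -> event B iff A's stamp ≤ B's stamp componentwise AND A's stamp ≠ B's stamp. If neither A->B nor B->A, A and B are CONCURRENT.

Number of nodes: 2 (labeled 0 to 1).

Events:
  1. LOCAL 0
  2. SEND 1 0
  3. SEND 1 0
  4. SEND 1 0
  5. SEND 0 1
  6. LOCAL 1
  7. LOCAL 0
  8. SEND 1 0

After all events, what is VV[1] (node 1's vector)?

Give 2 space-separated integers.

Initial: VV[0]=[0, 0]
Initial: VV[1]=[0, 0]
Event 1: LOCAL 0: VV[0][0]++ -> VV[0]=[1, 0]
Event 2: SEND 1->0: VV[1][1]++ -> VV[1]=[0, 1], msg_vec=[0, 1]; VV[0]=max(VV[0],msg_vec) then VV[0][0]++ -> VV[0]=[2, 1]
Event 3: SEND 1->0: VV[1][1]++ -> VV[1]=[0, 2], msg_vec=[0, 2]; VV[0]=max(VV[0],msg_vec) then VV[0][0]++ -> VV[0]=[3, 2]
Event 4: SEND 1->0: VV[1][1]++ -> VV[1]=[0, 3], msg_vec=[0, 3]; VV[0]=max(VV[0],msg_vec) then VV[0][0]++ -> VV[0]=[4, 3]
Event 5: SEND 0->1: VV[0][0]++ -> VV[0]=[5, 3], msg_vec=[5, 3]; VV[1]=max(VV[1],msg_vec) then VV[1][1]++ -> VV[1]=[5, 4]
Event 6: LOCAL 1: VV[1][1]++ -> VV[1]=[5, 5]
Event 7: LOCAL 0: VV[0][0]++ -> VV[0]=[6, 3]
Event 8: SEND 1->0: VV[1][1]++ -> VV[1]=[5, 6], msg_vec=[5, 6]; VV[0]=max(VV[0],msg_vec) then VV[0][0]++ -> VV[0]=[7, 6]
Final vectors: VV[0]=[7, 6]; VV[1]=[5, 6]

Answer: 5 6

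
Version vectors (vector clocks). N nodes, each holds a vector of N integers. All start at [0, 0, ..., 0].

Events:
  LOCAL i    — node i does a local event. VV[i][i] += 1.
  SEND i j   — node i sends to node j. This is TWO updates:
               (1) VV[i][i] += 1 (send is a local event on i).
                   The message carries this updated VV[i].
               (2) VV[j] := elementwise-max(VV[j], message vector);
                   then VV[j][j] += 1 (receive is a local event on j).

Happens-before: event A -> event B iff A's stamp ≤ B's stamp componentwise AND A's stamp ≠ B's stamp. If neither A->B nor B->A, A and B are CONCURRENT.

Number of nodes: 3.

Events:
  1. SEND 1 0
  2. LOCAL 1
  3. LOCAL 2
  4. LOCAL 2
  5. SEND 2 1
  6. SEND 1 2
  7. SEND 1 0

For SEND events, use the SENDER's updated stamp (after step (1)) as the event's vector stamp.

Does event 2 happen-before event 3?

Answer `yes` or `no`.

Answer: no

Derivation:
Initial: VV[0]=[0, 0, 0]
Initial: VV[1]=[0, 0, 0]
Initial: VV[2]=[0, 0, 0]
Event 1: SEND 1->0: VV[1][1]++ -> VV[1]=[0, 1, 0], msg_vec=[0, 1, 0]; VV[0]=max(VV[0],msg_vec) then VV[0][0]++ -> VV[0]=[1, 1, 0]
Event 2: LOCAL 1: VV[1][1]++ -> VV[1]=[0, 2, 0]
Event 3: LOCAL 2: VV[2][2]++ -> VV[2]=[0, 0, 1]
Event 4: LOCAL 2: VV[2][2]++ -> VV[2]=[0, 0, 2]
Event 5: SEND 2->1: VV[2][2]++ -> VV[2]=[0, 0, 3], msg_vec=[0, 0, 3]; VV[1]=max(VV[1],msg_vec) then VV[1][1]++ -> VV[1]=[0, 3, 3]
Event 6: SEND 1->2: VV[1][1]++ -> VV[1]=[0, 4, 3], msg_vec=[0, 4, 3]; VV[2]=max(VV[2],msg_vec) then VV[2][2]++ -> VV[2]=[0, 4, 4]
Event 7: SEND 1->0: VV[1][1]++ -> VV[1]=[0, 5, 3], msg_vec=[0, 5, 3]; VV[0]=max(VV[0],msg_vec) then VV[0][0]++ -> VV[0]=[2, 5, 3]
Event 2 stamp: [0, 2, 0]
Event 3 stamp: [0, 0, 1]
[0, 2, 0] <= [0, 0, 1]? False. Equal? False. Happens-before: False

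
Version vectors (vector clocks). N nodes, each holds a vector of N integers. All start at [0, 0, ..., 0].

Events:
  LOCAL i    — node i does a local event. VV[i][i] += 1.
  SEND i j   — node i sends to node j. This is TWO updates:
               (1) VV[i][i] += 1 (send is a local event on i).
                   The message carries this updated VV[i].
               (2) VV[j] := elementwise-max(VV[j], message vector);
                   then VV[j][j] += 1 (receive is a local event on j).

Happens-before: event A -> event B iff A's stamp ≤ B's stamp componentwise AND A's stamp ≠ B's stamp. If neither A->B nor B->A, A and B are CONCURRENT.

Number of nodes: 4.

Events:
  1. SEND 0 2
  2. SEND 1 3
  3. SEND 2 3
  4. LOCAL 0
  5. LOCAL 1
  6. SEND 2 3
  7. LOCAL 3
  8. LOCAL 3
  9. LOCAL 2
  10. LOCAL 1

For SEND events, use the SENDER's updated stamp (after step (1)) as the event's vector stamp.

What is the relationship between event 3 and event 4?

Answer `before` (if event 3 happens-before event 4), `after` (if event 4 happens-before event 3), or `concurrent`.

Answer: concurrent

Derivation:
Initial: VV[0]=[0, 0, 0, 0]
Initial: VV[1]=[0, 0, 0, 0]
Initial: VV[2]=[0, 0, 0, 0]
Initial: VV[3]=[0, 0, 0, 0]
Event 1: SEND 0->2: VV[0][0]++ -> VV[0]=[1, 0, 0, 0], msg_vec=[1, 0, 0, 0]; VV[2]=max(VV[2],msg_vec) then VV[2][2]++ -> VV[2]=[1, 0, 1, 0]
Event 2: SEND 1->3: VV[1][1]++ -> VV[1]=[0, 1, 0, 0], msg_vec=[0, 1, 0, 0]; VV[3]=max(VV[3],msg_vec) then VV[3][3]++ -> VV[3]=[0, 1, 0, 1]
Event 3: SEND 2->3: VV[2][2]++ -> VV[2]=[1, 0, 2, 0], msg_vec=[1, 0, 2, 0]; VV[3]=max(VV[3],msg_vec) then VV[3][3]++ -> VV[3]=[1, 1, 2, 2]
Event 4: LOCAL 0: VV[0][0]++ -> VV[0]=[2, 0, 0, 0]
Event 5: LOCAL 1: VV[1][1]++ -> VV[1]=[0, 2, 0, 0]
Event 6: SEND 2->3: VV[2][2]++ -> VV[2]=[1, 0, 3, 0], msg_vec=[1, 0, 3, 0]; VV[3]=max(VV[3],msg_vec) then VV[3][3]++ -> VV[3]=[1, 1, 3, 3]
Event 7: LOCAL 3: VV[3][3]++ -> VV[3]=[1, 1, 3, 4]
Event 8: LOCAL 3: VV[3][3]++ -> VV[3]=[1, 1, 3, 5]
Event 9: LOCAL 2: VV[2][2]++ -> VV[2]=[1, 0, 4, 0]
Event 10: LOCAL 1: VV[1][1]++ -> VV[1]=[0, 3, 0, 0]
Event 3 stamp: [1, 0, 2, 0]
Event 4 stamp: [2, 0, 0, 0]
[1, 0, 2, 0] <= [2, 0, 0, 0]? False
[2, 0, 0, 0] <= [1, 0, 2, 0]? False
Relation: concurrent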